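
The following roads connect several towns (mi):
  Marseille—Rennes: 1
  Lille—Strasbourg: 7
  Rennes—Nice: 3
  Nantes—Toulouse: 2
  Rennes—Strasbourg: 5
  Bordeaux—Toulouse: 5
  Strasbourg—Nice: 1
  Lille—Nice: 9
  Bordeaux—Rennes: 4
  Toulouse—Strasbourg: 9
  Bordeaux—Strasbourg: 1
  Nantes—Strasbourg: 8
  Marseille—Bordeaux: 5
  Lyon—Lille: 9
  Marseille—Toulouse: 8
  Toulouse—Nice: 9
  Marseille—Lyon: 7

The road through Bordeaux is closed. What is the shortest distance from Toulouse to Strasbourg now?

9

A few of the Toulouse→Strasbourg routes:
Toulouse-Strasbourg: 9
Toulouse-Nice-Strasbourg: 9 + 1 = 10
Toulouse-Nantes-Strasbourg: 2 + 8 = 10
Shortest: 9 mi.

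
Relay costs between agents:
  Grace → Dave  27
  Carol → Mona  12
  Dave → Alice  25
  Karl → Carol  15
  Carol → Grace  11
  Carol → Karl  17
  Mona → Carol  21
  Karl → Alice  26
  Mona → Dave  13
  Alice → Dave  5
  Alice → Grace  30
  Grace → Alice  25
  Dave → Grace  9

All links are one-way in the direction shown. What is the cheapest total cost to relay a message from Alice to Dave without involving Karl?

5

Candidate routes:
Alice - Dave: 5
Alice - Grace - Dave: 30 + 27 = 57
Shortest: 5.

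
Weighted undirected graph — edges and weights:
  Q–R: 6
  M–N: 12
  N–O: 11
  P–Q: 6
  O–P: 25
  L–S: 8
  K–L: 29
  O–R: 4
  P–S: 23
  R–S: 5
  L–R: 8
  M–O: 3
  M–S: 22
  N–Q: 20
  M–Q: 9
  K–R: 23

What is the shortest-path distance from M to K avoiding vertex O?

38

Comparing a few candidate routes:
M→Q→R→K: 9 + 6 + 23 = 38
M→Q→R→L→K: 9 + 6 + 8 + 29 = 52
M→Q→R→S→L→K: 9 + 6 + 5 + 8 + 29 = 57
M→S→R→K: 22 + 5 + 23 = 50
Best route has total 38.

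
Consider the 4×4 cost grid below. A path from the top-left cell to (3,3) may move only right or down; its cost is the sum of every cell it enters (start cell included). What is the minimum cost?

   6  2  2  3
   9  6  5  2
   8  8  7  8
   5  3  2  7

30

Cheapest: [0,0]→[0,1]→[0,2]→[0,3]→[1,3]→[2,3]→[3,3]
  6 + 2 + 2 + 3 + 2 + 8 + 7 = 30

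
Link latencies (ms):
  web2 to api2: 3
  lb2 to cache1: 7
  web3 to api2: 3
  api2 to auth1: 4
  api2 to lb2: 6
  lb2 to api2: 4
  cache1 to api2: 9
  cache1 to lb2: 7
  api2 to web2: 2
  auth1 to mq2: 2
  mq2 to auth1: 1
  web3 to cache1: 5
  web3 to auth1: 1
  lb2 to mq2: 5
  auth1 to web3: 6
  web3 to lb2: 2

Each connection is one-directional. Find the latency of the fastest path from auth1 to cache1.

Paths from auth1 to cache1:
auth1-web3-lb2-cache1: 6 + 2 + 7 = 15
auth1-web3-cache1: 6 + 5 = 11
auth1-web3-api2-lb2-cache1: 6 + 3 + 6 + 7 = 22
Best route has total 11 ms.

11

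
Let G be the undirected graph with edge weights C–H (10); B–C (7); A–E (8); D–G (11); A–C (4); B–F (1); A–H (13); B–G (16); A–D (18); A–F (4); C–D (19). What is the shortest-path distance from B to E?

13

Checking several routes:
B → F → A → E: 1 + 4 + 8 = 13
B → G → D → A → E: 16 + 11 + 18 + 8 = 53
B → C → A → E: 7 + 4 + 8 = 19
B → C → H → A → E: 7 + 10 + 13 + 8 = 38
B → C → D → A → E: 7 + 19 + 18 + 8 = 52
Shortest: 13.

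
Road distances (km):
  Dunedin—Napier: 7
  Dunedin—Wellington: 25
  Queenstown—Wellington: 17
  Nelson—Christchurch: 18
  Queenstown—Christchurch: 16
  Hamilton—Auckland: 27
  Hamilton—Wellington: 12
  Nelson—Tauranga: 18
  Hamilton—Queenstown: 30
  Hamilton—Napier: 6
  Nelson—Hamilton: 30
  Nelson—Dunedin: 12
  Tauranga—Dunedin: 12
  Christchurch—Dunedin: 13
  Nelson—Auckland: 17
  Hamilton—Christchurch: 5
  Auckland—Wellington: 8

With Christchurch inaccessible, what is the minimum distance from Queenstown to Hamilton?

Some routes from Queenstown to Hamilton avoiding Christchurch:
Queenstown - Wellington - Auckland - Hamilton: 17 + 8 + 27 = 52
Queenstown - Hamilton: 30
Queenstown - Wellington - Auckland - Nelson - Hamilton: 17 + 8 + 17 + 30 = 72
Queenstown - Wellington - Auckland - Nelson - Dunedin - Napier - Hamilton: 17 + 8 + 17 + 12 + 7 + 6 = 67
Queenstown - Wellington - Hamilton: 17 + 12 = 29
Queenstown - Wellington - Dunedin - Napier - Hamilton: 17 + 25 + 7 + 6 = 55
Best route has total 29 km.

29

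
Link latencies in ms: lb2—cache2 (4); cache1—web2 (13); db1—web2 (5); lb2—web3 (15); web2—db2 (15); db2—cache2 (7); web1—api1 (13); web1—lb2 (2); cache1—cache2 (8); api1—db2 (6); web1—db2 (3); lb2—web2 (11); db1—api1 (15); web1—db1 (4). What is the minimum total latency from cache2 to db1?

10

Checking several routes:
cache2 → db2 → web2 → db1: 7 + 15 + 5 = 27
cache2 → lb2 → web2 → db1: 4 + 11 + 5 = 20
cache2 → cache1 → web2 → db1: 8 + 13 + 5 = 26
cache2 → db2 → web1 → db1: 7 + 3 + 4 = 14
cache2 → lb2 → web1 → db1: 4 + 2 + 4 = 10
The minimum is 10 ms.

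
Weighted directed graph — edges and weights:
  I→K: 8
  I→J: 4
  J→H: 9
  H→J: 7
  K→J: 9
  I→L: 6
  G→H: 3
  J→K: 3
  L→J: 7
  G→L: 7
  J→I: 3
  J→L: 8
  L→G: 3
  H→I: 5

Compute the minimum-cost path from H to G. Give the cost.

Paths from H to G:
H→J→I→L→G: 7 + 3 + 6 + 3 = 19
H→J→L→G: 7 + 8 + 3 = 18
H→I→L→G: 5 + 6 + 3 = 14
H→I→J→L→G: 5 + 4 + 8 + 3 = 20
H→I→K→J→L→G: 5 + 8 + 9 + 8 + 3 = 33
Shortest: 14.

14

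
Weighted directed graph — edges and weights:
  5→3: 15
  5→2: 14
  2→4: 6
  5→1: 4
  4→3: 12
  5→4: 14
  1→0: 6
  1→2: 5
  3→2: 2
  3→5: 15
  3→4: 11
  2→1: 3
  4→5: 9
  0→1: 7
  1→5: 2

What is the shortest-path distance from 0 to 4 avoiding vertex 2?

Paths from 0 to 4 avoiding 2:
0 - 1 - 5 - 3 - 4: 7 + 2 + 15 + 11 = 35
0 - 1 - 5 - 4: 7 + 2 + 14 = 23
Shortest: 23.

23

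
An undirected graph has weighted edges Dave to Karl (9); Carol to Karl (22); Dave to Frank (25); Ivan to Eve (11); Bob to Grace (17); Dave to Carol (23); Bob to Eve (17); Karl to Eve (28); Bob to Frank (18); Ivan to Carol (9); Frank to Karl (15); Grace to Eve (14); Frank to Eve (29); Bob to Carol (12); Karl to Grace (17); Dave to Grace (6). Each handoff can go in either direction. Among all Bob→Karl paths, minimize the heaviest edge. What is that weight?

14

A few of the Bob→Karl routes:
Bob-Carol-Ivan-Eve-Grace-Karl: max(12, 9, 11, 14, 17) = 17
Bob-Eve-Grace-Karl: max(17, 14, 17) = 17
Bob-Carol-Ivan-Eve-Grace-Dave-Karl: max(12, 9, 11, 14, 6, 9) = 14
Bob-Eve-Grace-Dave-Karl: max(17, 14, 6, 9) = 17
Best route has worst link 14.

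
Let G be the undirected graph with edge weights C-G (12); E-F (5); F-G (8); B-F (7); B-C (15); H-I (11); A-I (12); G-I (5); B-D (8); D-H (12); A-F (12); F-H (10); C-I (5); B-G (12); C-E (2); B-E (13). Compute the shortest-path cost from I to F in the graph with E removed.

Checking several routes:
I -> G -> B -> F: 5 + 12 + 7 = 24
I -> H -> F: 11 + 10 = 21
I -> G -> F: 5 + 8 = 13
I -> A -> F: 12 + 12 = 24
I -> C -> G -> F: 5 + 12 + 8 = 25
Shortest: 13.

13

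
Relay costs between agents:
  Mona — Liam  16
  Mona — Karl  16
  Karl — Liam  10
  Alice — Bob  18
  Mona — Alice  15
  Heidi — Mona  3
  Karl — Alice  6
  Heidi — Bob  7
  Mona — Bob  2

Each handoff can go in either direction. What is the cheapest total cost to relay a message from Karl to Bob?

18

Comparing a few candidate routes:
Karl→Alice→Mona→Bob: 6 + 15 + 2 = 23
Karl→Mona→Heidi→Bob: 16 + 3 + 7 = 26
Karl→Alice→Bob: 6 + 18 = 24
Karl→Mona→Bob: 16 + 2 = 18
Shortest: 18.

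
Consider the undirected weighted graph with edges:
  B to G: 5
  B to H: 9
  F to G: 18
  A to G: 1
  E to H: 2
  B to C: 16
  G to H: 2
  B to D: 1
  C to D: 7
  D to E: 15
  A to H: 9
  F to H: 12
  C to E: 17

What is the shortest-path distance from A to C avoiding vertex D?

22

Some routes from A to C avoiding D:
A → H → G → B → C: 9 + 2 + 5 + 16 = 32
A → G → H → E → C: 1 + 2 + 2 + 17 = 22
A → G → B → C: 1 + 5 + 16 = 22
A → H → E → C: 9 + 2 + 17 = 28
A → G → H → B → C: 1 + 2 + 9 + 16 = 28
Best route has total 22.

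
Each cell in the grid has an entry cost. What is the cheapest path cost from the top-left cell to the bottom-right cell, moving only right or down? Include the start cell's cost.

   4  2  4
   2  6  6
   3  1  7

17

Best path: [0,0]→[1,0]→[2,0]→[2,1]→[2,2]
Cost: 4 + 2 + 3 + 1 + 7 = 17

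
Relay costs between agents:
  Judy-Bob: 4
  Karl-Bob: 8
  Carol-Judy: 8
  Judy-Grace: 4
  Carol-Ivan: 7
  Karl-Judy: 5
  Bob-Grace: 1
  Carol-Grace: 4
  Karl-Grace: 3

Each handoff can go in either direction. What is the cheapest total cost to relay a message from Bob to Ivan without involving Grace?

Candidate routes:
Bob→Karl→Judy→Carol→Ivan: 8 + 5 + 8 + 7 = 28
Bob→Judy→Carol→Ivan: 4 + 8 + 7 = 19
The minimum is 19.

19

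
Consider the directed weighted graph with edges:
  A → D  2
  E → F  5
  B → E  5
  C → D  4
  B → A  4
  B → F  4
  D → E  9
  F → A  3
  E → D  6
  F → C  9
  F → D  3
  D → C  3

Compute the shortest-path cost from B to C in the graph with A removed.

Paths from B to C avoiding A:
B -> E -> F -> D -> C: 5 + 5 + 3 + 3 = 16
B -> F -> D -> C: 4 + 3 + 3 = 10
B -> F -> C: 4 + 9 = 13
B -> E -> F -> C: 5 + 5 + 9 = 19
B -> E -> D -> C: 5 + 6 + 3 = 14
The minimum is 10.

10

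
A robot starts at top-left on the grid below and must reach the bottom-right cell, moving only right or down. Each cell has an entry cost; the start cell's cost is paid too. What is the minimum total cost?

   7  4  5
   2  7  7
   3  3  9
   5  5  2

22

Take [0,0] → [1,0] → [2,0] → [2,1] → [3,1] → [3,2] for a total of 7 + 2 + 3 + 3 + 5 + 2 = 22.
For comparison, the top-then-right route costs 34.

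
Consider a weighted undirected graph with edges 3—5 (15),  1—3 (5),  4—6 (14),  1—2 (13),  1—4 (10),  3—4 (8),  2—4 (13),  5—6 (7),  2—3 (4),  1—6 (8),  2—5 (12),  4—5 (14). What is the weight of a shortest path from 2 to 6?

Checking several routes:
2 → 5 → 6: 12 + 7 = 19
2 → 1 → 6: 13 + 8 = 21
2 → 3 → 1 → 6: 4 + 5 + 8 = 17
Best route has total 17.

17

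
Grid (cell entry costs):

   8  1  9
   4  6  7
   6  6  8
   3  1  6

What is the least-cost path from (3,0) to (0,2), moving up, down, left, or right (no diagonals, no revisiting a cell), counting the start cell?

26

Take (3,0)→(3,1)→(2,1)→(1,1)→(0,1)→(0,2) for a total of 3 + 1 + 6 + 6 + 1 + 9 = 26.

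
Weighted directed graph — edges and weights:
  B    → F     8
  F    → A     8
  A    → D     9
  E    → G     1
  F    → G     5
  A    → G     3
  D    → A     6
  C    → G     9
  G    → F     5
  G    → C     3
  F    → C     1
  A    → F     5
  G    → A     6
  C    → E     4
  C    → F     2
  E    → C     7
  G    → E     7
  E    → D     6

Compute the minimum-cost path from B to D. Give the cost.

Some routes from B to D:
B → F → G → E → D: 8 + 5 + 7 + 6 = 26
B → F → A → D: 8 + 8 + 9 = 25
B → F → G → C → E → D: 8 + 5 + 3 + 4 + 6 = 26
B → F → C → E → D: 8 + 1 + 4 + 6 = 19
The minimum is 19.

19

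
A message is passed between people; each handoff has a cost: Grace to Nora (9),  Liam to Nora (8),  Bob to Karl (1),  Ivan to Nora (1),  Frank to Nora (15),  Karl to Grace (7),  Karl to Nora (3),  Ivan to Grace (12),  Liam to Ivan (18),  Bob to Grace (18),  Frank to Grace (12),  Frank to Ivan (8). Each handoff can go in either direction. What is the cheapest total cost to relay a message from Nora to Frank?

9

Some routes from Nora to Frank:
Nora - Ivan - Frank: 1 + 8 = 9
Nora - Frank: 15
Nora - Karl - Grace - Frank: 3 + 7 + 12 = 22
Nora - Grace - Frank: 9 + 12 = 21
Nora - Ivan - Grace - Frank: 1 + 12 + 12 = 25
The minimum is 9.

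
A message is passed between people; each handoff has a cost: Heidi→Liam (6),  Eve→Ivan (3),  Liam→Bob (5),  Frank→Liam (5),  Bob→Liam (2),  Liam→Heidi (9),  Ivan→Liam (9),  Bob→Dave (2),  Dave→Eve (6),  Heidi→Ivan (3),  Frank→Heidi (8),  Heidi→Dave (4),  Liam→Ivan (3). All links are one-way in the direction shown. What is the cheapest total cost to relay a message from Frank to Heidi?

Paths from Frank to Heidi:
Frank→Liam→Heidi: 5 + 9 = 14
Frank→Heidi: 8
Best route has total 8.

8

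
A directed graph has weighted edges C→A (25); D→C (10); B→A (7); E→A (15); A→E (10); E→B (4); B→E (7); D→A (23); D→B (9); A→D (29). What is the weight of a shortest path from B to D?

Routes from B to D:
B-E-A-D: 7 + 15 + 29 = 51
B-A-D: 7 + 29 = 36
Shortest: 36.

36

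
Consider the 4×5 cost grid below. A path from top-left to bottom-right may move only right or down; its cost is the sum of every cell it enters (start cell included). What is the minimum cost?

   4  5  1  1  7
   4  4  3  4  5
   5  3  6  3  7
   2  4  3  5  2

Best path: r0c0→r0c1→r0c2→r0c3→r1c3→r2c3→r3c3→r3c4
Cost: 4 + 5 + 1 + 1 + 4 + 3 + 5 + 2 = 25
(Top row then right column would cost 32.)

25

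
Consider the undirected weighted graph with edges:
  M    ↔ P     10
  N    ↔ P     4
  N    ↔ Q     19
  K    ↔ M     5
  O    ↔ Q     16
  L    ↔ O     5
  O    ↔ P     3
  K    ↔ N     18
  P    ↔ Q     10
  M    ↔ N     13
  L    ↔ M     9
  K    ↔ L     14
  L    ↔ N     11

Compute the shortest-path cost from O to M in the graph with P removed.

Some routes from O to M avoiding P:
O-L-M: 5 + 9 = 14
O-L-K-M: 5 + 14 + 5 = 24
O-Q-N-M: 16 + 19 + 13 = 48
O-L-N-K-M: 5 + 11 + 18 + 5 = 39
O-L-K-N-M: 5 + 14 + 18 + 13 = 50
O-L-N-M: 5 + 11 + 13 = 29
Best route has total 14.

14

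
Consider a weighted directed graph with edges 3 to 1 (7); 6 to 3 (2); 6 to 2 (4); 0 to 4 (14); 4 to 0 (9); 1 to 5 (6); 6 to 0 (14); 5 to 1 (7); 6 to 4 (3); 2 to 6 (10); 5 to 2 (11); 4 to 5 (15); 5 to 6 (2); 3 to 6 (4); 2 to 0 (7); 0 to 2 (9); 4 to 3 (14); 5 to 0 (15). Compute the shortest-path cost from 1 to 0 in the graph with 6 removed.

21

Candidate routes:
1 → 5 → 0: 6 + 15 = 21
1 → 5 → 2 → 0: 6 + 11 + 7 = 24
The minimum is 21.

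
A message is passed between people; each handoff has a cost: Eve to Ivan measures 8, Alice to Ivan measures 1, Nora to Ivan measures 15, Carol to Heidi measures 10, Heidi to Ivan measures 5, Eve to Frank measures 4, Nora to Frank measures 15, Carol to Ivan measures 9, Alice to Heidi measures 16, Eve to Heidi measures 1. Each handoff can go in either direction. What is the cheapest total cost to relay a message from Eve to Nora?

A few of the Eve→Nora routes:
Eve→Heidi→Ivan→Nora: 1 + 5 + 15 = 21
Eve→Frank→Nora: 4 + 15 = 19
Eve→Ivan→Nora: 8 + 15 = 23
The minimum is 19.

19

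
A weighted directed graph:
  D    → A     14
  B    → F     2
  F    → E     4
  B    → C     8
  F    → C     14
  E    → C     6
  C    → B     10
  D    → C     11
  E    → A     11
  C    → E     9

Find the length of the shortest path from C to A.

20

Routes from C to A:
C-B-F-E-A: 10 + 2 + 4 + 11 = 27
C-E-A: 9 + 11 = 20
Best route has total 20.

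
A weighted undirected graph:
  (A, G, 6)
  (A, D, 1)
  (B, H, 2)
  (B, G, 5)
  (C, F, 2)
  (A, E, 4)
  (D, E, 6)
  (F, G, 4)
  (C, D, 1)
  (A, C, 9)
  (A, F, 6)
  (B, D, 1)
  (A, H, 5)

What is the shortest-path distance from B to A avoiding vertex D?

7

Routes from B to A avoiding D:
B→H→A: 2 + 5 = 7
B→G→A: 5 + 6 = 11
B→G→F→A: 5 + 4 + 6 = 15
B→G→F→C→A: 5 + 4 + 2 + 9 = 20
Shortest: 7.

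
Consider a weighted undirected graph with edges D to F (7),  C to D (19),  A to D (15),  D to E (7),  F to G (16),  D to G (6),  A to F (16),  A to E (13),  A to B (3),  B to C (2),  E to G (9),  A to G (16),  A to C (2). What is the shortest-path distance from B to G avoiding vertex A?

Routes from B to G avoiding A:
B→C→D→F→G: 2 + 19 + 7 + 16 = 44
B→C→D→E→G: 2 + 19 + 7 + 9 = 37
B→C→D→G: 2 + 19 + 6 = 27
Best route has total 27.

27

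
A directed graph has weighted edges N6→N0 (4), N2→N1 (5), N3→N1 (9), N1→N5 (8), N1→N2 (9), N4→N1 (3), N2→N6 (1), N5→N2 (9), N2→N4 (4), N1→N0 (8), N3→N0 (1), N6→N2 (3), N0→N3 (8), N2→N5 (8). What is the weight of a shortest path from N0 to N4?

30

Candidate routes:
N0 -> N3 -> N1 -> N5 -> N2 -> N4: 8 + 9 + 8 + 9 + 4 = 38
N0 -> N3 -> N1 -> N2 -> N4: 8 + 9 + 9 + 4 = 30
Best route has total 30.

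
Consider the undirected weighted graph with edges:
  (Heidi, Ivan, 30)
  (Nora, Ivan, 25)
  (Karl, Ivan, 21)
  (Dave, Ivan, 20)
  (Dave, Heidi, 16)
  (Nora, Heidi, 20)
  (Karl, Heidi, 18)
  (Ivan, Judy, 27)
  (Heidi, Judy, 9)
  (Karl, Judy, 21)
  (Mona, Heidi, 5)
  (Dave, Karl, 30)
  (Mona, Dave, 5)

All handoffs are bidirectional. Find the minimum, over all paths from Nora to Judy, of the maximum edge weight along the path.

20

Comparing a few candidate routes:
Nora→Heidi→Dave→Ivan→Karl→Judy: max(20, 16, 20, 21, 21) = 21
Nora→Heidi→Mona→Dave→Ivan→Karl→Judy: max(20, 5, 5, 20, 21, 21) = 21
Nora→Ivan→Karl→Judy: max(25, 21, 21) = 25
Nora→Heidi→Judy: max(20, 9) = 20
Nora→Heidi→Karl→Judy: max(20, 18, 21) = 21
Best route has worst link 20.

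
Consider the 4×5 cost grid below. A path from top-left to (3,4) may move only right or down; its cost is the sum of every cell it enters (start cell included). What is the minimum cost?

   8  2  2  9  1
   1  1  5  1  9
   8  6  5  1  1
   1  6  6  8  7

25

One optimal route is [0,0]→[1,0]→[1,1]→[1,2]→[1,3]→[2,3]→[2,4]→[3,4].
Its cost is 8 + 1 + 1 + 5 + 1 + 1 + 1 + 7 = 25.
(Top row then right column would cost 39.)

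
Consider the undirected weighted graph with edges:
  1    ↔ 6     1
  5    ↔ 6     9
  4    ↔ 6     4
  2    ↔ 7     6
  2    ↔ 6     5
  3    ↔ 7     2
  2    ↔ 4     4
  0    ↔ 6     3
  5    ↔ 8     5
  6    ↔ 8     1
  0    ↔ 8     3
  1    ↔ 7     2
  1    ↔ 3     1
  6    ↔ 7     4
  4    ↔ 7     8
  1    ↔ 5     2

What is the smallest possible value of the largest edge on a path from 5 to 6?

Some routes from 5 to 6:
5→1→6: max(2, 1) = 2
5→8→6: max(5, 1) = 5
5→1→7→2→4→6: max(2, 2, 6, 4, 4) = 6
5→8→0→6: max(5, 3, 3) = 5
5→1→3→7→6: max(2, 1, 2, 4) = 4
5→1→7→6: max(2, 2, 4) = 4
The minimum achievable maximum is 2.

2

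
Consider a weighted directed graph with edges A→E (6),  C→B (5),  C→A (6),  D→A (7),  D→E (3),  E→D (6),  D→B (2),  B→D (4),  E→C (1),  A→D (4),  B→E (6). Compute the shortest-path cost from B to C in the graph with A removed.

7

Paths from B to C avoiding A:
B-D-E-C: 4 + 3 + 1 = 8
B-E-C: 6 + 1 = 7
The minimum is 7.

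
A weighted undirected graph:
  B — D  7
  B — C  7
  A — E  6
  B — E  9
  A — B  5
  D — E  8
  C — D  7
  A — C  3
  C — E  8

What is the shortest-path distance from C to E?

8

A few of the C→E routes:
C-D-E: 7 + 8 = 15
C-E: 8
C-A-E: 3 + 6 = 9
Best route has total 8.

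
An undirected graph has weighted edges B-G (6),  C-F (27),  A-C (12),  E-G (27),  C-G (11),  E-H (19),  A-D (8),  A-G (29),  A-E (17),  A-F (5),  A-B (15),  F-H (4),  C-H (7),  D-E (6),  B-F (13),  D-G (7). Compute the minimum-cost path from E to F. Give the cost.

19

Some routes from E to F:
E -> D -> G -> C -> H -> F: 6 + 7 + 11 + 7 + 4 = 35
E -> D -> G -> B -> F: 6 + 7 + 6 + 13 = 32
E -> D -> A -> F: 6 + 8 + 5 = 19
E -> H -> F: 19 + 4 = 23
E -> D -> A -> C -> H -> F: 6 + 8 + 12 + 7 + 4 = 37
E -> A -> F: 17 + 5 = 22
Best route has total 19.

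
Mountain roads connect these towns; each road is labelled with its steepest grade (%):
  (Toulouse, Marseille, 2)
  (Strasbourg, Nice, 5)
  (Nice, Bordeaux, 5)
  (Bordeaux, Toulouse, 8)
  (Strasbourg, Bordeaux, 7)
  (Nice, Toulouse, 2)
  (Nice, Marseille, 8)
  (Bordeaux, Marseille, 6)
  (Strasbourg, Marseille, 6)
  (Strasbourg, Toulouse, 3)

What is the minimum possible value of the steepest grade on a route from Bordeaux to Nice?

Checking several routes:
Bordeaux → Strasbourg → Toulouse → Nice: max(7, 3, 2) = 7
Bordeaux → Nice: max(5) = 5
Bordeaux → Marseille → Strasbourg → Nice: max(6, 6, 5) = 6
Bordeaux → Marseille → Strasbourg → Toulouse → Nice: max(6, 6, 3, 2) = 6
Bordeaux → Marseille → Toulouse → Strasbourg → Nice: max(6, 2, 3, 5) = 6
Bordeaux → Marseille → Toulouse → Nice: max(6, 2, 2) = 6
Best route has worst link 5%.

5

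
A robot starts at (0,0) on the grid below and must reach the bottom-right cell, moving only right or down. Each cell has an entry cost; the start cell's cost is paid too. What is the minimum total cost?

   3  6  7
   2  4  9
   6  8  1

18

Best path: (0,0) → (1,0) → (1,1) → (2,1) → (2,2)
Cost: 3 + 2 + 4 + 8 + 1 = 18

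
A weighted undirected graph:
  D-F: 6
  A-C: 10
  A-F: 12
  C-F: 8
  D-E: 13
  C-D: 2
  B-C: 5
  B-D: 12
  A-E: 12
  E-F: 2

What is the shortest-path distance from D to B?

7

A few of the D→B routes:
D → F → E → A → C → B: 6 + 2 + 12 + 10 + 5 = 35
D → B: 12
D → E → F → C → B: 13 + 2 + 8 + 5 = 28
D → F → A → C → B: 6 + 12 + 10 + 5 = 33
D → F → C → B: 6 + 8 + 5 = 19
D → C → B: 2 + 5 = 7
Best route has total 7.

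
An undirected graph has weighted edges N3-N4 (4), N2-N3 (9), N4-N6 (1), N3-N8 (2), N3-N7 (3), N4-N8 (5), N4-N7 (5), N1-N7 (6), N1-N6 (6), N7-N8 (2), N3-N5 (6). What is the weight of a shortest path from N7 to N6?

Checking several routes:
N7 → N8 → N4 → N6: 2 + 5 + 1 = 8
N7 → N3 → N8 → N4 → N6: 3 + 2 + 5 + 1 = 11
N7 → N4 → N6: 5 + 1 = 6
N7 → N3 → N4 → N6: 3 + 4 + 1 = 8
N7 → N8 → N3 → N4 → N6: 2 + 2 + 4 + 1 = 9
Best route has total 6.

6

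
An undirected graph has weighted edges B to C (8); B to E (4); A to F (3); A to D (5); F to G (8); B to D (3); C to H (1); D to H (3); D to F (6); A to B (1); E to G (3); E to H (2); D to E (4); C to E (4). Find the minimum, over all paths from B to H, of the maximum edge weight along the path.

A few of the B→H routes:
B→E→H: max(4, 2) = 4
B→D→E→C→H: max(3, 4, 4, 1) = 4
B→E→D→H: max(4, 4, 3) = 4
B→D→H: max(3, 3) = 3
B→D→E→H: max(3, 4, 2) = 4
Best route has worst link 3.

3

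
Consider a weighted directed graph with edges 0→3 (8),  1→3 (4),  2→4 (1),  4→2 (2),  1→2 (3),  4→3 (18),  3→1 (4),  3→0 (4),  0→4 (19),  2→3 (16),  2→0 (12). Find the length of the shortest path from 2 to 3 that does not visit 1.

16

Candidate routes:
2 - 3: 16
2 - 4 - 3: 1 + 18 = 19
2 - 0 - 4 - 3: 12 + 19 + 18 = 49
2 - 0 - 3: 12 + 8 = 20
Shortest: 16.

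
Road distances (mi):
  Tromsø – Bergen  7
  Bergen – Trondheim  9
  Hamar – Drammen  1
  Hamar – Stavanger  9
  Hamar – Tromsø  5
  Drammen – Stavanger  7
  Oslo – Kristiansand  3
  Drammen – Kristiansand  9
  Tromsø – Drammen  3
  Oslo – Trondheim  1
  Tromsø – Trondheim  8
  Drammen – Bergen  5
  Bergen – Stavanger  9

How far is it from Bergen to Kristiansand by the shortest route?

Comparing a few candidate routes:
Bergen→Drammen→Kristiansand: 5 + 9 = 14
Bergen→Trondheim→Oslo→Kristiansand: 9 + 1 + 3 = 13
Bergen→Tromsø→Drammen→Kristiansand: 7 + 3 + 9 = 19
Bergen→Tromsø→Trondheim→Oslo→Kristiansand: 7 + 8 + 1 + 3 = 19
The minimum is 13 mi.

13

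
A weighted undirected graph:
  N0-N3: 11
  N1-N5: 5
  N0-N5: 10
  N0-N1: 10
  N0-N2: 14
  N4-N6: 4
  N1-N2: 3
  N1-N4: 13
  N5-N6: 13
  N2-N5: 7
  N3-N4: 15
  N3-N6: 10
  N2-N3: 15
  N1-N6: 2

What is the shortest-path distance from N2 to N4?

9

A few of the N2→N4 routes:
N2 - N1 - N4: 3 + 13 = 16
N2 - N5 - N6 - N4: 7 + 13 + 4 = 24
N2 - N1 - N6 - N4: 3 + 2 + 4 = 9
N2 - N5 - N1 - N6 - N4: 7 + 5 + 2 + 4 = 18
Best route has total 9.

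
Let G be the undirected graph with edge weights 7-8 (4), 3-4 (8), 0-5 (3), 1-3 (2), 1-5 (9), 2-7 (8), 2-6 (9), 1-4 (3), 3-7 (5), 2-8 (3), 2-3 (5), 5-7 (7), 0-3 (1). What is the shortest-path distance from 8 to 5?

11

Some routes from 8 to 5:
8 → 2 → 3 → 1 → 5: 3 + 5 + 2 + 9 = 19
8 → 2 → 7 → 5: 3 + 8 + 7 = 18
8 → 2 → 3 → 0 → 5: 3 + 5 + 1 + 3 = 12
8 → 7 → 3 → 0 → 5: 4 + 5 + 1 + 3 = 13
8 → 7 → 5: 4 + 7 = 11
Shortest: 11.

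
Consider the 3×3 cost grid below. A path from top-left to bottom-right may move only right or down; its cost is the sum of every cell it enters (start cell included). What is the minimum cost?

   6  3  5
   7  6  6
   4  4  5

24

Path (0,0) -> (0,1) -> (1,1) -> (2,1) -> (2,2): 6 + 3 + 6 + 4 + 5 = 24.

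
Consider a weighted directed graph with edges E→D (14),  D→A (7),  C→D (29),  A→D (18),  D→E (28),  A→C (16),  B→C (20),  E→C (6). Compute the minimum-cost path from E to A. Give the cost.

Paths from E to A:
E -> D -> A: 14 + 7 = 21
E -> C -> D -> A: 6 + 29 + 7 = 42
Best route has total 21.

21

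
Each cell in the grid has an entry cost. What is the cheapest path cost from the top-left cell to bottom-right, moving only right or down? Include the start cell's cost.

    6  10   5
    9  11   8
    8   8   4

33

Path r0c0 r0c1 r0c2 r1c2 r2c2: 6 + 10 + 5 + 8 + 4 = 33.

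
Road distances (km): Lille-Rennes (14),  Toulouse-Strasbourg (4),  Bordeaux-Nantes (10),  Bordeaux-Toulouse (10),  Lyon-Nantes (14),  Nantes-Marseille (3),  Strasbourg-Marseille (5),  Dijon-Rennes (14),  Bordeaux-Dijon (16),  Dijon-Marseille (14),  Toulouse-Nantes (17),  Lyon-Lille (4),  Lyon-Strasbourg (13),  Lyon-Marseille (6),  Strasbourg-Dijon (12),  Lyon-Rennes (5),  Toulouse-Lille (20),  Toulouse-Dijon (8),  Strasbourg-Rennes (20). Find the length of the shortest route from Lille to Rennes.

Checking several routes:
Lille -> Lyon -> Rennes: 4 + 5 = 9
Lille -> Rennes: 14
Lille -> Lyon -> Marseille -> Strasbourg -> Rennes: 4 + 6 + 5 + 20 = 35
Best route has total 9 km.

9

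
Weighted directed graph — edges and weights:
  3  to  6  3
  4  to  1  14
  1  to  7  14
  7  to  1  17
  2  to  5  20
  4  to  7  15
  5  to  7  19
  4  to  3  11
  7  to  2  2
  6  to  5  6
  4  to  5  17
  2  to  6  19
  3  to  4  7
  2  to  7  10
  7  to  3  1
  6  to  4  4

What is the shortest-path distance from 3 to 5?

9

Comparing a few candidate routes:
3→6→5: 3 + 6 = 9
3→4→5: 7 + 17 = 24
3→6→4→7→2→5: 3 + 4 + 15 + 2 + 20 = 44
3→4→7→2→6→5: 7 + 15 + 2 + 19 + 6 = 49
3→4→7→2→5: 7 + 15 + 2 + 20 = 44
3→6→4→5: 3 + 4 + 17 = 24
Best route has total 9.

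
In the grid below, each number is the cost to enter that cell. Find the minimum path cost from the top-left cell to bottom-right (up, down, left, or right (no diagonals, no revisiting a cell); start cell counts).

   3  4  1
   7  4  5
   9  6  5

Best path: (0,0) -> (0,1) -> (0,2) -> (1,2) -> (2,2)
Cost: 3 + 4 + 1 + 5 + 5 = 18

18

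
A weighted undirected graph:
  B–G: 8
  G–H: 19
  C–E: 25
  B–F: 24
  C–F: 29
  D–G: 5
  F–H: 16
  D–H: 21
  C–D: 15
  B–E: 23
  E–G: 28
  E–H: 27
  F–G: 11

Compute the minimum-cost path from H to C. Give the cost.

36

Comparing a few candidate routes:
H→F→C: 16 + 29 = 45
H→G→D→C: 19 + 5 + 15 = 39
H→F→G→D→C: 16 + 11 + 5 + 15 = 47
H→D→C: 21 + 15 = 36
Shortest: 36.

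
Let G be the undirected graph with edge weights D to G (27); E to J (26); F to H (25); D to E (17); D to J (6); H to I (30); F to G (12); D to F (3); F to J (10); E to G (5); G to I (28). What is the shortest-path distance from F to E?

17

Some routes from F to E:
F → D → E: 3 + 17 = 20
F → J → D → E: 10 + 6 + 17 = 33
F → G → E: 12 + 5 = 17
Best route has total 17.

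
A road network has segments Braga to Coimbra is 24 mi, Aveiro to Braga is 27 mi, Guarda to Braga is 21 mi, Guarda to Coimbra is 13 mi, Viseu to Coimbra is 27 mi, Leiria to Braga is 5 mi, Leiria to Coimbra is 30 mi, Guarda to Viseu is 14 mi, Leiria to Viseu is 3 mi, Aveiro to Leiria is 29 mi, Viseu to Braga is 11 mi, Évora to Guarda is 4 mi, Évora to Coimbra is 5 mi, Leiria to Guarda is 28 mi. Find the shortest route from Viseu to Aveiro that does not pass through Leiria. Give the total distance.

38

Comparing a few candidate routes:
Viseu-Guarda-Braga-Aveiro: 14 + 21 + 27 = 62
Viseu-Coimbra-Braga-Aveiro: 27 + 24 + 27 = 78
Viseu-Guarda-Coimbra-Braga-Aveiro: 14 + 13 + 24 + 27 = 78
Viseu-Guarda-Évora-Coimbra-Braga-Aveiro: 14 + 4 + 5 + 24 + 27 = 74
Viseu-Braga-Aveiro: 11 + 27 = 38
Viseu-Coimbra-Évora-Guarda-Braga-Aveiro: 27 + 5 + 4 + 21 + 27 = 84
Shortest: 38 mi.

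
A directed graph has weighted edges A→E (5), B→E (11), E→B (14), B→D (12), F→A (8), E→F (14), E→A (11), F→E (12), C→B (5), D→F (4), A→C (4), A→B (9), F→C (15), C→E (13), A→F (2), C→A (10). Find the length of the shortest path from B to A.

Checking several routes:
B→D→F→E→A: 12 + 4 + 12 + 11 = 39
B→E→A: 11 + 11 = 22
B→E→F→A: 11 + 14 + 8 = 33
B→D→F→C→A: 12 + 4 + 15 + 10 = 41
B→D→F→A: 12 + 4 + 8 = 24
Best route has total 22.

22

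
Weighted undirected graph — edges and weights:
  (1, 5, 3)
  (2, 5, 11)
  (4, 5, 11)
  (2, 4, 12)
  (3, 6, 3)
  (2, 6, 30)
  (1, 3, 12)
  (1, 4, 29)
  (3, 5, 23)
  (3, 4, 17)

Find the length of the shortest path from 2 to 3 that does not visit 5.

29

Routes from 2 to 3 avoiding 5:
2 - 4 - 1 - 3: 12 + 29 + 12 = 53
2 - 6 - 3: 30 + 3 = 33
2 - 4 - 3: 12 + 17 = 29
Best route has total 29.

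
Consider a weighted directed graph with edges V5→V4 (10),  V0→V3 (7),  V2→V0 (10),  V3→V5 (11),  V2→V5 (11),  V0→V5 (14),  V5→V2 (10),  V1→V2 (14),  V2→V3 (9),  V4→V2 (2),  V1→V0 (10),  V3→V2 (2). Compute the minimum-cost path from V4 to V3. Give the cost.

11

Routes from V4 to V3:
V4-V2-V0-V3: 2 + 10 + 7 = 19
V4-V2-V3: 2 + 9 = 11
The minimum is 11.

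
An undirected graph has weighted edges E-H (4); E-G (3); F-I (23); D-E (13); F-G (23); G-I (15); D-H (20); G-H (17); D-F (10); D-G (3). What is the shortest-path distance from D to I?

Some routes from D to I:
D -> F -> I: 10 + 23 = 33
D -> H -> E -> G -> I: 20 + 4 + 3 + 15 = 42
D -> G -> I: 3 + 15 = 18
D -> E -> G -> I: 13 + 3 + 15 = 31
The minimum is 18.

18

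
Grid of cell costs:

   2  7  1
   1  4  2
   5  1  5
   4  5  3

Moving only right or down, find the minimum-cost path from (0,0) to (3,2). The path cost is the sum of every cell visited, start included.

16

Best path: [0,0] → [1,0] → [1,1] → [2,1] → [2,2] → [3,2]
Cost: 2 + 1 + 4 + 1 + 5 + 3 = 16
(Top row then right column would cost 20.)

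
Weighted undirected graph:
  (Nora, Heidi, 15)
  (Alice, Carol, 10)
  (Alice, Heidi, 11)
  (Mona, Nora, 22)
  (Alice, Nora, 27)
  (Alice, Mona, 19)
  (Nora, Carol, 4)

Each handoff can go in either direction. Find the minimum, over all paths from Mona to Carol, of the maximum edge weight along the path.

Comparing a few candidate routes:
Mona-Nora-Carol: max(22, 4) = 22
Mona-Alice-Carol: max(19, 10) = 19
Mona-Alice-Heidi-Nora-Carol: max(19, 11, 15, 4) = 19
Mona-Nora-Heidi-Alice-Carol: max(22, 15, 11, 10) = 22
Mona-Nora-Alice-Carol: max(22, 27, 10) = 27
Best route has worst link 19.

19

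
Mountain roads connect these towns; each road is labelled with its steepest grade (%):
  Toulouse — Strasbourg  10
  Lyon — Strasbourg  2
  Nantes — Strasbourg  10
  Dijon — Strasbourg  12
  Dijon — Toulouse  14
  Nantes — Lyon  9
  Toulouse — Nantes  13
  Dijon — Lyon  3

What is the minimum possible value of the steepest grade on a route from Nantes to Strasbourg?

9

Some routes from Nantes to Strasbourg:
Nantes→Toulouse→Dijon→Lyon→Strasbourg: max(13, 14, 3, 2) = 14
Nantes→Strasbourg: max(10) = 10
Nantes→Lyon→Dijon→Strasbourg: max(9, 3, 12) = 12
Nantes→Lyon→Strasbourg: max(9, 2) = 9
Nantes→Toulouse→Strasbourg: max(13, 10) = 13
Nantes→Toulouse→Dijon→Strasbourg: max(13, 14, 12) = 14
Smallest bottleneck: 9%.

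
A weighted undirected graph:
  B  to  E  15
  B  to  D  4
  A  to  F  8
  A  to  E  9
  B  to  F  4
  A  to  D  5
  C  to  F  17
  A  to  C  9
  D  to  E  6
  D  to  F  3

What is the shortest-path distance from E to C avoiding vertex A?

26

Routes from E to C avoiding A:
E → B → F → C: 15 + 4 + 17 = 36
E → D → B → F → C: 6 + 4 + 4 + 17 = 31
E → B → D → F → C: 15 + 4 + 3 + 17 = 39
E → D → F → C: 6 + 3 + 17 = 26
The minimum is 26.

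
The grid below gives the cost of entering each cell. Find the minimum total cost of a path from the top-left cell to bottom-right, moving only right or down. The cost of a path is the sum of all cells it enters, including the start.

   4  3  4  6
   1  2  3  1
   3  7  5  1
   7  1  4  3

Best path: (0,0) (1,0) (1,1) (1,2) (1,3) (2,3) (3,3)
Cost: 4 + 1 + 2 + 3 + 1 + 1 + 3 = 15

15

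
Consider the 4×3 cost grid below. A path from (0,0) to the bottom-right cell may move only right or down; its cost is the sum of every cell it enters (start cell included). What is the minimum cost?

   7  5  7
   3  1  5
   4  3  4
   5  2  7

23

Path (0,0)→(1,0)→(1,1)→(2,1)→(3,1)→(3,2): 7 + 3 + 1 + 3 + 2 + 7 = 23.
For comparison, the top-then-right route costs 35.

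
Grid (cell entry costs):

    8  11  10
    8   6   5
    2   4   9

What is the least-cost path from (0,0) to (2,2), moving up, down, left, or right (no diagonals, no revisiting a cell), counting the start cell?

Cheapest: r0c0 -> r1c0 -> r2c0 -> r2c1 -> r2c2
  8 + 8 + 2 + 4 + 9 = 31

31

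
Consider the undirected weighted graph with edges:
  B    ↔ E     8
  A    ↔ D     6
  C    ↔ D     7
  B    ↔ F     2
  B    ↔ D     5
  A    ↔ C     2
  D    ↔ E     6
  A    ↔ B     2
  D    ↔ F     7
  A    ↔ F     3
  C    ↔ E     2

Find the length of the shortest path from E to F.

Some routes from E to F:
E→C→A→B→F: 2 + 2 + 2 + 2 = 8
E→B→F: 8 + 2 = 10
E→C→A→F: 2 + 2 + 3 = 7
The minimum is 7.

7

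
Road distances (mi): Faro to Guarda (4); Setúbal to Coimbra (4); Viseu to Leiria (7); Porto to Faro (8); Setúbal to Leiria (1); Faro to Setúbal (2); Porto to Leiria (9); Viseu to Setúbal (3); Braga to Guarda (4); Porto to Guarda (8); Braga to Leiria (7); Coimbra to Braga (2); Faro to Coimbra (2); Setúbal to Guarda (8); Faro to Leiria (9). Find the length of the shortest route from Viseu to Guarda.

Checking several routes:
Viseu→Setúbal→Guarda: 3 + 8 = 11
Viseu→Setúbal→Faro→Guarda: 3 + 2 + 4 = 9
Viseu→Setúbal→Coimbra→Faro→Guarda: 3 + 4 + 2 + 4 = 13
Viseu→Setúbal→Coimbra→Braga→Guarda: 3 + 4 + 2 + 4 = 13
Viseu→Leiria→Setúbal→Faro→Guarda: 7 + 1 + 2 + 4 = 14
Viseu→Setúbal→Faro→Coimbra→Braga→Guarda: 3 + 2 + 2 + 2 + 4 = 13
Best route has total 9 mi.

9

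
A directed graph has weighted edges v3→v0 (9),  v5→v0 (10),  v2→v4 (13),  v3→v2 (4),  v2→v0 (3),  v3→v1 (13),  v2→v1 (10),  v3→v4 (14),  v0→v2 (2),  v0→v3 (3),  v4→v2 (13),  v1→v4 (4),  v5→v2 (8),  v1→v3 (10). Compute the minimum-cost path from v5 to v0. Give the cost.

Routes from v5 to v0:
v5→v2→v1→v3→v0: 8 + 10 + 10 + 9 = 37
v5→v2→v0: 8 + 3 = 11
v5→v0: 10
Shortest: 10.

10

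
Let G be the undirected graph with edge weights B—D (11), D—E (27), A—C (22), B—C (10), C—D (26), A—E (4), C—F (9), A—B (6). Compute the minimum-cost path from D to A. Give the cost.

Candidate routes:
D→C→B→A: 26 + 10 + 6 = 42
D→E→A: 27 + 4 = 31
D→C→A: 26 + 22 = 48
D→B→A: 11 + 6 = 17
D→B→C→A: 11 + 10 + 22 = 43
Best route has total 17.

17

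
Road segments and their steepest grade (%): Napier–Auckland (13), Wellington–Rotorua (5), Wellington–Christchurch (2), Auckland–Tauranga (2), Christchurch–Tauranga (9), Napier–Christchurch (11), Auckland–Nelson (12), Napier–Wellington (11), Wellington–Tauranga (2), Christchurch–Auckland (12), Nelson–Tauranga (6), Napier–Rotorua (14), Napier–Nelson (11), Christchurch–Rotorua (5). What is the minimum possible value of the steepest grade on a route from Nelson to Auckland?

Comparing a few candidate routes:
Nelson→Napier→Christchurch→Tauranga→Auckland: max(11, 11, 9, 2) = 11
Nelson→Napier→Christchurch→Rotorua→Wellington→Tauranga→Auckland: max(11, 11, 5, 5, 2, 2) = 11
Nelson→Tauranga→Auckland: max(6, 2) = 6
Nelson→Napier→Christchurch→Wellington→Tauranga→Auckland: max(11, 11, 2, 2, 2) = 11
Smallest bottleneck: 6%.

6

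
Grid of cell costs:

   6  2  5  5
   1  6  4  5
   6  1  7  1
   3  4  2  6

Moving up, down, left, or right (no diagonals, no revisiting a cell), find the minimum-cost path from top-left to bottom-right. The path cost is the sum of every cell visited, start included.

Best path: (0,0) -> (1,0) -> (1,1) -> (2,1) -> (3,1) -> (3,2) -> (3,3)
Cost: 6 + 1 + 6 + 1 + 4 + 2 + 6 = 26

26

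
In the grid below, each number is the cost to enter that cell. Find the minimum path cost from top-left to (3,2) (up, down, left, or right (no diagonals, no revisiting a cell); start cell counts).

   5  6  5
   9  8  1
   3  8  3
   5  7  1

21

Take [0,0] [0,1] [0,2] [1,2] [2,2] [3,2] for a total of 5 + 6 + 5 + 1 + 3 + 1 = 21.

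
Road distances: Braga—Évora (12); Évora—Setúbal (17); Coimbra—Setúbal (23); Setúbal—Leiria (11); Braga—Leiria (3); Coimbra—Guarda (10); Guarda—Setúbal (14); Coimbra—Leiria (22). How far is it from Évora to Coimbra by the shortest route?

37

Comparing a few candidate routes:
Évora → Braga → Leiria → Setúbal → Guarda → Coimbra: 12 + 3 + 11 + 14 + 10 = 50
Évora → Setúbal → Coimbra: 17 + 23 = 40
Évora → Setúbal → Guarda → Coimbra: 17 + 14 + 10 = 41
Évora → Braga → Leiria → Setúbal → Coimbra: 12 + 3 + 11 + 23 = 49
Évora → Braga → Leiria → Coimbra: 12 + 3 + 22 = 37
Best route has total 37.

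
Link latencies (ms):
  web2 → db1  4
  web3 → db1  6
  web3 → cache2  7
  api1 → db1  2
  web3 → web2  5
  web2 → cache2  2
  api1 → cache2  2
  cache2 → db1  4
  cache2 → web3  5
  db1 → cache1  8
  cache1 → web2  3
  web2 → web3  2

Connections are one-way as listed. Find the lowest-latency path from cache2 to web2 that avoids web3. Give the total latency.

Paths from cache2 to web2 avoiding web3:
cache2 -> db1 -> cache1 -> web2: 4 + 8 + 3 = 15
Shortest: 15 ms.

15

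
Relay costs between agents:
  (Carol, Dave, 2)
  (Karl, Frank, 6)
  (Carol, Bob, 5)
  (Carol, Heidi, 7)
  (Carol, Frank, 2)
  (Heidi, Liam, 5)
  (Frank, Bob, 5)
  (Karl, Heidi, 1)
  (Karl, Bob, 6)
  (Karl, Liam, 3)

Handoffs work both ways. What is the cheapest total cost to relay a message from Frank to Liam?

9

A few of the Frank→Liam routes:
Frank→Carol→Heidi→Liam: 2 + 7 + 5 = 14
Frank→Karl→Liam: 6 + 3 = 9
Frank→Carol→Heidi→Karl→Liam: 2 + 7 + 1 + 3 = 13
Frank→Karl→Heidi→Liam: 6 + 1 + 5 = 12
The minimum is 9.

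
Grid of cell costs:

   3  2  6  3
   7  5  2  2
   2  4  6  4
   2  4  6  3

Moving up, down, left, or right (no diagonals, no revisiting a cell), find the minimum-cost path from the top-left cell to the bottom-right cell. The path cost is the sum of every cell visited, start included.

One optimal route is r0c0→r0c1→r1c1→r1c2→r1c3→r2c3→r3c3.
Its cost is 3 + 2 + 5 + 2 + 2 + 4 + 3 = 21.

21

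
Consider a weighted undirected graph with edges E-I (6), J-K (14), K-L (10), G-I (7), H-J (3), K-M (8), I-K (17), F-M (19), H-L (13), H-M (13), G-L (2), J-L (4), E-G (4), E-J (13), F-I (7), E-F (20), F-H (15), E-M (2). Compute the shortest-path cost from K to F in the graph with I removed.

A few of the K→F routes:
K → M → E → F: 8 + 2 + 20 = 30
K → M → F: 8 + 19 = 27
K → J → H → F: 14 + 3 + 15 = 32
Best route has total 27.

27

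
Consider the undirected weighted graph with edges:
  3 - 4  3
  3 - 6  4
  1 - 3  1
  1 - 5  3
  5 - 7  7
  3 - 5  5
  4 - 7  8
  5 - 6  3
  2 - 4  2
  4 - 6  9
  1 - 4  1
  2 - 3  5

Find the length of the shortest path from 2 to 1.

3

Comparing a few candidate routes:
2 - 3 - 5 - 1: 5 + 5 + 3 = 13
2 - 4 - 3 - 1: 2 + 3 + 1 = 6
2 - 3 - 1: 5 + 1 = 6
2 - 3 - 4 - 1: 5 + 3 + 1 = 9
2 - 4 - 1: 2 + 1 = 3
Best route has total 3.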